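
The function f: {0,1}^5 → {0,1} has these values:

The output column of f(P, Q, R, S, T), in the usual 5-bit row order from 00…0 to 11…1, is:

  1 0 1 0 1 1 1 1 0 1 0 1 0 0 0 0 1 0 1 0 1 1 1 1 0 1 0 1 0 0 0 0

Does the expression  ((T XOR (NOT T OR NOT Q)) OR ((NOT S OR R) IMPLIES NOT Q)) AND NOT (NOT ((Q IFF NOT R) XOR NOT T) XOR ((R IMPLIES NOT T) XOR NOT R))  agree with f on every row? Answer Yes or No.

Evaluate ((T XOR (NOT T OR NOT Q)) OR ((NOT S OR R) IMPLIES NOT Q)) AND NOT (NOT ((Q IFF NOT R) XOR NOT T) XOR ((R IMPLIES NOT T) XOR NOT R)) on each row and compare to f:
  P=0, Q=0, R=0, S=0, T=0: formula gives 1, f = 1 ✓
  P=0, Q=0, R=0, S=0, T=1: formula gives 0, f = 0 ✓
  P=0, Q=0, R=0, S=1, T=0: formula gives 1, f = 1 ✓
  P=0, Q=0, R=0, S=1, T=1: formula gives 0, f = 0 ✓
  … (the remaining 28 rows also agree.)
All 32 rows match — the expression computes f exactly.

Yes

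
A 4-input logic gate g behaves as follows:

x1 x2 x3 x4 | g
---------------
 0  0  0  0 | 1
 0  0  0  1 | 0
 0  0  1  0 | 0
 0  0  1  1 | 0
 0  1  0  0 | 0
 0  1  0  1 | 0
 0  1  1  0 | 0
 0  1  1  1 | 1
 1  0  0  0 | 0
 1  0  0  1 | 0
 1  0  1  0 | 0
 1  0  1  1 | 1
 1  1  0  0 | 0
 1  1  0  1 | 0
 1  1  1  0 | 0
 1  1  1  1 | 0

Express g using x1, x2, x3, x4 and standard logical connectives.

g(x1, x2, x3, x4) = ((((~x1 & ~x2) & ~x3) & ~x4) | (((~x1 & x2) & x3) & x4)) | (((x1 & ~x2) & x3) & x4)

The 1-rows are (0,0,0,0), (0,1,1,1), (1,0,1,1). Each contributes one minterm — ¬x1·¬x2·¬x3·¬x4; ¬x1·x2·x3·x4; x1·¬x2·x3·x4 — and their disjunction is a sum-of-products form of g.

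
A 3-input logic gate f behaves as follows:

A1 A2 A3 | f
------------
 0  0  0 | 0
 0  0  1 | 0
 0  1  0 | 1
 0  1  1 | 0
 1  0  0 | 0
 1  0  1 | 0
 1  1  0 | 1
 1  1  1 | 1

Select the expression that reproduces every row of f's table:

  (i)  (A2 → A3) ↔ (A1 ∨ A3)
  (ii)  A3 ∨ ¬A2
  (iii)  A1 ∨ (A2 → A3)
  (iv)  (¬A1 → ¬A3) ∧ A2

(i): at (0,0,1) it gives 1, but f = 0 — eliminated.
(ii): at (0,0,0) it gives 1, but f = 0 — eliminated.
(iii): at (0,0,0) it gives 1, but f = 0 — eliminated.
Only (iv) survives; checking it on all 8 rows confirms it matches f.

iv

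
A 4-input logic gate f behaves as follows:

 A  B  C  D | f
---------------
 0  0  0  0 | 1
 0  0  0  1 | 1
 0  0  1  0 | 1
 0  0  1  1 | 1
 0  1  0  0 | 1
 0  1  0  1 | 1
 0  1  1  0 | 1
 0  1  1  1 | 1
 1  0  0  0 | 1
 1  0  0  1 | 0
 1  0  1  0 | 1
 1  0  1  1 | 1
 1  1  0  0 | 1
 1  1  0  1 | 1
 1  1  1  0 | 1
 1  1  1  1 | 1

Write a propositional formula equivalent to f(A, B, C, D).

Only row (1,0,0,1) gives 0. So f is 1 everywhere except there — the complement of the minterm A·¬B·¬C·D.

f(A, B, C, D) = ~(((A & ~B) & ~C) & D)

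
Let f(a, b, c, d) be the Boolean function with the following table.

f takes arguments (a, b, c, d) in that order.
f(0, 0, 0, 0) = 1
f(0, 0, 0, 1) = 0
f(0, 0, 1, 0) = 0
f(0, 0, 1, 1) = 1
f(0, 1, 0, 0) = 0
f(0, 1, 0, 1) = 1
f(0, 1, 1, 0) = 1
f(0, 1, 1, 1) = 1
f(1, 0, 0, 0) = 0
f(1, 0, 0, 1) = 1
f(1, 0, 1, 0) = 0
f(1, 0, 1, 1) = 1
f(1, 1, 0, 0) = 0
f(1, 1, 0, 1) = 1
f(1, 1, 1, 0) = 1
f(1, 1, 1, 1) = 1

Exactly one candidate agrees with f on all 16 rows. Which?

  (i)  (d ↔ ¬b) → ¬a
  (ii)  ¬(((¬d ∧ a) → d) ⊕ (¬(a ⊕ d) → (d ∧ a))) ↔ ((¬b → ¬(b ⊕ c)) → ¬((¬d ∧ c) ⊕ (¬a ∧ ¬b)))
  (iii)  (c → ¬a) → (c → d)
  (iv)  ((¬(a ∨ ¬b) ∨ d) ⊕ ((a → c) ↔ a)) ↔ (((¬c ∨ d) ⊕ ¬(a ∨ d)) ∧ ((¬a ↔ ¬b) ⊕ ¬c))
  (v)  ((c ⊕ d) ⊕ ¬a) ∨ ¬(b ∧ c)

(i) disagrees with f on (0,0,0,1) (formula → 1, table → 0); rule it out.
(iii) disagrees with f on (0,0,0,1) (formula → 1, table → 0); rule it out.
(iv) disagrees with f on (0,1,1,0) (formula → 0, table → 1); rule it out.
(v) disagrees with f on (0,0,0,1) (formula → 1, table → 0); rule it out.
Only (ii) survives; checking it on all 16 rows confirms it matches f.

ii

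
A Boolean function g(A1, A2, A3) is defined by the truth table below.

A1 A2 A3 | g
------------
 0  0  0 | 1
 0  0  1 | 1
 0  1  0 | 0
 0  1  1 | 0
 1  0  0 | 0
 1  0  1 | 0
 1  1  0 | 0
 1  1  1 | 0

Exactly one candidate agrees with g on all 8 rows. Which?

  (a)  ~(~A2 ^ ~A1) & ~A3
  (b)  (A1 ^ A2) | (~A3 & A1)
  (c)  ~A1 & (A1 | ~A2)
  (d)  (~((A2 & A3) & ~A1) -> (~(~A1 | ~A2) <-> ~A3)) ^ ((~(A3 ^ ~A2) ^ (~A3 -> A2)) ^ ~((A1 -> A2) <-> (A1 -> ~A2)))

c

(a) fails at (0,0,1): the formula yields 0, g is 1.
(b) fails at (0,0,0): the formula yields 0, g is 1.
(d) fails at (0,0,0): the formula yields 0, g is 1.
(c) is the remaining candidate, and it agrees with g on all 8 inputs.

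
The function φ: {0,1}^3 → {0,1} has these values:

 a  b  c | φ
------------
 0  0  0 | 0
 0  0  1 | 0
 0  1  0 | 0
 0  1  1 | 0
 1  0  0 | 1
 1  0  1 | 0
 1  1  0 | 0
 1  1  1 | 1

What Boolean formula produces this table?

φ=1 on 2 inputs: (1,0,0), (1,1,1). Reading each as a conjunction of literals (a·¬b·¬c, a·b·c) and taking the OR gives the canonical DNF.

φ(a, b, c) = ((a & ~b) & ~c) | ((a & b) & c)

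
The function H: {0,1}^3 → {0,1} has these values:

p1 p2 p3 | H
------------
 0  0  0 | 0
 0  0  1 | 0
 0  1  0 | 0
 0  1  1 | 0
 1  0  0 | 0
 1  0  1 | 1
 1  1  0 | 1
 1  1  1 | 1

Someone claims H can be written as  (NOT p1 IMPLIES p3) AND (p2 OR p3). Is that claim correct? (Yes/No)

No

Check the formula against H row by row:
  p1=0, p2=0, p3=0: formula gives 0, H = 0 ✓
  p1=0, p2=0, p3=1: formula gives 1, but H = 0 ✗
Row (0,0,1) is a counterexample, so the formula is not equivalent to H.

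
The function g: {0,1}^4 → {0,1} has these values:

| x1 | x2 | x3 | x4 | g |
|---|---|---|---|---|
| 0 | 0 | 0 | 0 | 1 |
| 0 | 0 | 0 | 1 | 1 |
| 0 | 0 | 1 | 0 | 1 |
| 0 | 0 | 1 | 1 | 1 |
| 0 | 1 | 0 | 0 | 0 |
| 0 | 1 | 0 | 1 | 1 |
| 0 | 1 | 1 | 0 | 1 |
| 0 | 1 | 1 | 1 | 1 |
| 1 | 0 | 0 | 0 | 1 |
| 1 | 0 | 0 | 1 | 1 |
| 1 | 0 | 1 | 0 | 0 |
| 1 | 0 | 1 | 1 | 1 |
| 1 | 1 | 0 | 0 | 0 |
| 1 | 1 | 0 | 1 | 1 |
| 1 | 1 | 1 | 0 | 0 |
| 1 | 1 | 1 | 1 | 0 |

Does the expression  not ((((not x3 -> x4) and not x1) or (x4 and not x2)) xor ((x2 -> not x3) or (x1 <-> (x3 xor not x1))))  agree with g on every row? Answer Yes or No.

Test each input against both g and the formula:
  x1=0, x2=0, x3=0, x4=0: formula gives 0, but g = 1 ✗
A single disagreement suffices: at (0,0,0,0) they differ, so the formula does not compute g.

No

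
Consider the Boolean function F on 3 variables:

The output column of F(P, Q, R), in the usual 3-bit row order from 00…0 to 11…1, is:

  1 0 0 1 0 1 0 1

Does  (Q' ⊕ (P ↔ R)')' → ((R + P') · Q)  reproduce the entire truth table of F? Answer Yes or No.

Evaluate (Q' ⊕ (P ↔ R)')' → ((R + P') · Q) on each row and compare to F:
  P=0, Q=0, R=0: formula gives 1, F = 1 ✓
  P=0, Q=0, R=1: formula gives 0, F = 0 ✓
  P=0, Q=1, R=0: formula gives 1, but F = 0 ✗
Since they disagree at (0,1,0), the expression is not a correct formula for F.

No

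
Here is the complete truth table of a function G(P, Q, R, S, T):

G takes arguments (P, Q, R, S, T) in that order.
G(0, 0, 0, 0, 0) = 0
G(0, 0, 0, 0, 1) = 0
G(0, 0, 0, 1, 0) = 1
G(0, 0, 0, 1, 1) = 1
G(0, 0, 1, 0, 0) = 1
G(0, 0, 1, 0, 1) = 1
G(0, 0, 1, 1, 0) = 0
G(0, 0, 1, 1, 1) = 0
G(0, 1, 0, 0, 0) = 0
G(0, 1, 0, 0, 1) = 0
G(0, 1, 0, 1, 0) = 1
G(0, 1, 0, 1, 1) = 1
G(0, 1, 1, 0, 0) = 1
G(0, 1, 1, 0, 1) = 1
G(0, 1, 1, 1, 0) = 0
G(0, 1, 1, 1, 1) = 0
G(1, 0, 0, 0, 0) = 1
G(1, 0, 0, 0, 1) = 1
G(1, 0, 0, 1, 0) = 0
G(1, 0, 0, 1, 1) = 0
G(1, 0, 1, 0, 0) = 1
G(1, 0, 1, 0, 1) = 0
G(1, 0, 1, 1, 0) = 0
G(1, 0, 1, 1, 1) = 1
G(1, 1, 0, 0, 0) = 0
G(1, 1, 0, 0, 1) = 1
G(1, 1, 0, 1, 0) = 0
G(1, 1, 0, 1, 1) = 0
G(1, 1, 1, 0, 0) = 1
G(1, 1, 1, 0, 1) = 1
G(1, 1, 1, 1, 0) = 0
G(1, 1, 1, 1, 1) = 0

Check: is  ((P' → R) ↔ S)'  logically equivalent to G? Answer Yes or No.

No

Check the formula against G row by row:
  P=0, Q=0, R=0, S=0, T=0: formula gives 0, G = 0 ✓
  P=0, Q=0, R=0, S=0, T=1: formula gives 0, G = 0 ✓
  P=0, Q=0, R=0, S=1, T=0: formula gives 1, G = 1 ✓
  P=0, Q=0, R=0, S=1, T=1: formula gives 1, G = 1 ✓
  …
  P=1, Q=0, R=1, S=0, T=1: formula gives 1, but G = 0 ✗
Since they disagree at (1,0,1,0,1), the expression is not a correct formula for G.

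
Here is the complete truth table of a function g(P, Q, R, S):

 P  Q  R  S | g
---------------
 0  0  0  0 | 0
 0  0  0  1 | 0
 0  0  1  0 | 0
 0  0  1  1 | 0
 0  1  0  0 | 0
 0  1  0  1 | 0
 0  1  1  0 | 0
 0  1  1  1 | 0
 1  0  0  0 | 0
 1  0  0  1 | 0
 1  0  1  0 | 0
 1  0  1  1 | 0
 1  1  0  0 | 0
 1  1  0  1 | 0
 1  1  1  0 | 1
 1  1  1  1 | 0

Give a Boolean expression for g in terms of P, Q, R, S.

Only row (1,1,1,0) gives 1. That row's minterm P·Q·R·¬S is g directly.

g(P, Q, R, S) = ((P and Q) and R) and not S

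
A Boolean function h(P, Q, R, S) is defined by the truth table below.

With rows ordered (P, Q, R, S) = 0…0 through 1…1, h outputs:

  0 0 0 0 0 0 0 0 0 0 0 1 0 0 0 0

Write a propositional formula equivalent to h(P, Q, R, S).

h is 1 on exactly one input, (1,0,1,1), whose minterm is P·¬Q·R·S. So h is just that conjunction.

h(P, Q, R, S) = ((P · Q') · R) · S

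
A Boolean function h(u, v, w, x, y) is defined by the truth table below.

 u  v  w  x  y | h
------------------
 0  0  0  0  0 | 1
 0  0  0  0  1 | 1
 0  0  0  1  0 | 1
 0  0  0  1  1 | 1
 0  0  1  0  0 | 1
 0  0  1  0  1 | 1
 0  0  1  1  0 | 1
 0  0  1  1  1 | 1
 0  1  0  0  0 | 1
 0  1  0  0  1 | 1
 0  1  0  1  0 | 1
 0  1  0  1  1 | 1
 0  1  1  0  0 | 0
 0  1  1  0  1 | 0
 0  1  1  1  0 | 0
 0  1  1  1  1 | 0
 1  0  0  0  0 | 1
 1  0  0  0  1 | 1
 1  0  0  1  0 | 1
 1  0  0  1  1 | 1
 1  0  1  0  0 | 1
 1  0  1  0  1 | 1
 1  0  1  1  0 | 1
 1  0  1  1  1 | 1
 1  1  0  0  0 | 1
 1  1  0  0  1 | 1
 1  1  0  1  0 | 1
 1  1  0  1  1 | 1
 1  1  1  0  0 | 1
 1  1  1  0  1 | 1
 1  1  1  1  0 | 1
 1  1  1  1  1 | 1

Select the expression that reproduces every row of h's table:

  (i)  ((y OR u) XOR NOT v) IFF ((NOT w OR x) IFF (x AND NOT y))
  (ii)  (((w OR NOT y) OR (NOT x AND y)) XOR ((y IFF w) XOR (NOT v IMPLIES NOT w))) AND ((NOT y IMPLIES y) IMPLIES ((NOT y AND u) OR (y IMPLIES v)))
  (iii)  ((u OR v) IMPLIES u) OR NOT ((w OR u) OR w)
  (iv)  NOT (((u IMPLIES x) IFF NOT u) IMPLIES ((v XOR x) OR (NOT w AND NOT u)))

(i) disagrees with h on (0,0,0,0,0) (formula → 0, table → 1); rule it out.
(ii) disagrees with h on (0,0,0,0,1) (formula → 0, table → 1); rule it out.
(iv) disagrees with h on (0,0,0,0,0) (formula → 0, table → 1); rule it out.
(iii) is the remaining candidate, and it agrees with h on all 32 inputs.

iii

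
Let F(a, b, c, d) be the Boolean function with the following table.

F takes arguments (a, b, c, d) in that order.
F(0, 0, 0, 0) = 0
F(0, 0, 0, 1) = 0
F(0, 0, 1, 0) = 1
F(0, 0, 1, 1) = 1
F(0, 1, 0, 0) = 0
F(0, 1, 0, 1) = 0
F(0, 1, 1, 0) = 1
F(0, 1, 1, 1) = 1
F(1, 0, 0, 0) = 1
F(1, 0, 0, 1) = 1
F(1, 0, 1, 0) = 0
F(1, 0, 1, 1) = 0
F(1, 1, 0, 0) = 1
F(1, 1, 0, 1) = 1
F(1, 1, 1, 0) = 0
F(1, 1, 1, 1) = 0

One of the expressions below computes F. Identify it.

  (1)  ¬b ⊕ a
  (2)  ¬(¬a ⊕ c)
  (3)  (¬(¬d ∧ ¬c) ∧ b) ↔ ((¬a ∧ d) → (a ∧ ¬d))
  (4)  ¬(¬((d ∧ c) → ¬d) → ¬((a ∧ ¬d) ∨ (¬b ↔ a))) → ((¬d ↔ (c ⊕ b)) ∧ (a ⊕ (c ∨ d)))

(1) disagrees with F on (0,0,0,0) (formula → 1, table → 0); rule it out.
(3) disagrees with F on (0,0,0,1) (formula → 1, table → 0); rule it out.
(4) disagrees with F on (0,0,0,0) (formula → 1, table → 0); rule it out.
Only (2) survives; checking it on all 16 rows confirms it matches F.

2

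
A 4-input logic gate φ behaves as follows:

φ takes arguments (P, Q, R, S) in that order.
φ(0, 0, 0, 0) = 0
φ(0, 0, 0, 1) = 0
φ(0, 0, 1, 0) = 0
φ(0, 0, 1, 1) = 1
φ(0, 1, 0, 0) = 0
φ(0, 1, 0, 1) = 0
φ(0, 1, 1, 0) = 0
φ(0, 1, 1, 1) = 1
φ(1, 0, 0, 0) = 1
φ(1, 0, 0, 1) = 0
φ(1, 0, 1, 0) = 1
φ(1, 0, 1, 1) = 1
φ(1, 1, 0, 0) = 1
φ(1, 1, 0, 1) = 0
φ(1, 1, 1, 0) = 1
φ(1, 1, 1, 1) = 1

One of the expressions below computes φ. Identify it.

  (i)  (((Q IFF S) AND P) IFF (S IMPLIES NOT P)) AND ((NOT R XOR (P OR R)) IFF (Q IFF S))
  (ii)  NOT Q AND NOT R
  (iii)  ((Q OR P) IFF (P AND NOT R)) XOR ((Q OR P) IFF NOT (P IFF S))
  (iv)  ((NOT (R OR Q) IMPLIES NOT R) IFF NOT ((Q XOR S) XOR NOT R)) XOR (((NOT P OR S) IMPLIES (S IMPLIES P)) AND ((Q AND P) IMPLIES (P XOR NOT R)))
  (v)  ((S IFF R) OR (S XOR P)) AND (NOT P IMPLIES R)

(i) disagrees with φ on (0,0,1,1) (formula → 0, table → 1); rule it out.
(ii) disagrees with φ on (0,0,0,0) (formula → 1, table → 0); rule it out.
(iii) disagrees with φ on (0,0,0,1) (formula → 1, table → 0); rule it out.
(iv) disagrees with φ on (0,0,0,0) (formula → 1, table → 0); rule it out.
Only (v) survives; checking it on all 16 rows confirms it matches φ.

v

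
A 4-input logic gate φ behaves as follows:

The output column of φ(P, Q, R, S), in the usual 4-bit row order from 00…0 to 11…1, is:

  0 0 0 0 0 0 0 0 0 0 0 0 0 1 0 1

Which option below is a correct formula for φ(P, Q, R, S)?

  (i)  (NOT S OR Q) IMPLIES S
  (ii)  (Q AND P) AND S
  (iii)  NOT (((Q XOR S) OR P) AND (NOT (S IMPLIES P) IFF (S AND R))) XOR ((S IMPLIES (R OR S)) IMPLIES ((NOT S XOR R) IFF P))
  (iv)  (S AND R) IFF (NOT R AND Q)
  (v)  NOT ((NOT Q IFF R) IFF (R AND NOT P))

ii

(i) disagrees with φ on (0,0,0,1) (formula → 1, table → 0); rule it out.
(iii) disagrees with φ on (0,0,0,0) (formula → 1, table → 0); rule it out.
(iv) disagrees with φ on (0,0,0,0) (formula → 1, table → 0); rule it out.
(v) disagrees with φ on (0,1,0,0) (formula → 1, table → 0); rule it out.
Only (ii) survives; checking it on all 16 rows confirms it matches φ.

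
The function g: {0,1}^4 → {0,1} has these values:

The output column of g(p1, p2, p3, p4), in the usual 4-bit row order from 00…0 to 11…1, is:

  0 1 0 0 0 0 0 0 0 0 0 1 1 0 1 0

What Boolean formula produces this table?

g(p1, p2, p3, p4) = (((((not p1 and not p2) and not p3) and p4) or (((p1 and not p2) and p3) and p4)) or (((p1 and p2) and not p3) and not p4)) or (((p1 and p2) and p3) and not p4)

The 1-rows are (0,0,0,1), (1,0,1,1), (1,1,0,0), (1,1,1,0). Each contributes one minterm — ¬p1·¬p2·¬p3·p4; p1·¬p2·p3·p4; p1·p2·¬p3·¬p4; p1·p2·p3·¬p4 — and their disjunction is a sum-of-products form of g.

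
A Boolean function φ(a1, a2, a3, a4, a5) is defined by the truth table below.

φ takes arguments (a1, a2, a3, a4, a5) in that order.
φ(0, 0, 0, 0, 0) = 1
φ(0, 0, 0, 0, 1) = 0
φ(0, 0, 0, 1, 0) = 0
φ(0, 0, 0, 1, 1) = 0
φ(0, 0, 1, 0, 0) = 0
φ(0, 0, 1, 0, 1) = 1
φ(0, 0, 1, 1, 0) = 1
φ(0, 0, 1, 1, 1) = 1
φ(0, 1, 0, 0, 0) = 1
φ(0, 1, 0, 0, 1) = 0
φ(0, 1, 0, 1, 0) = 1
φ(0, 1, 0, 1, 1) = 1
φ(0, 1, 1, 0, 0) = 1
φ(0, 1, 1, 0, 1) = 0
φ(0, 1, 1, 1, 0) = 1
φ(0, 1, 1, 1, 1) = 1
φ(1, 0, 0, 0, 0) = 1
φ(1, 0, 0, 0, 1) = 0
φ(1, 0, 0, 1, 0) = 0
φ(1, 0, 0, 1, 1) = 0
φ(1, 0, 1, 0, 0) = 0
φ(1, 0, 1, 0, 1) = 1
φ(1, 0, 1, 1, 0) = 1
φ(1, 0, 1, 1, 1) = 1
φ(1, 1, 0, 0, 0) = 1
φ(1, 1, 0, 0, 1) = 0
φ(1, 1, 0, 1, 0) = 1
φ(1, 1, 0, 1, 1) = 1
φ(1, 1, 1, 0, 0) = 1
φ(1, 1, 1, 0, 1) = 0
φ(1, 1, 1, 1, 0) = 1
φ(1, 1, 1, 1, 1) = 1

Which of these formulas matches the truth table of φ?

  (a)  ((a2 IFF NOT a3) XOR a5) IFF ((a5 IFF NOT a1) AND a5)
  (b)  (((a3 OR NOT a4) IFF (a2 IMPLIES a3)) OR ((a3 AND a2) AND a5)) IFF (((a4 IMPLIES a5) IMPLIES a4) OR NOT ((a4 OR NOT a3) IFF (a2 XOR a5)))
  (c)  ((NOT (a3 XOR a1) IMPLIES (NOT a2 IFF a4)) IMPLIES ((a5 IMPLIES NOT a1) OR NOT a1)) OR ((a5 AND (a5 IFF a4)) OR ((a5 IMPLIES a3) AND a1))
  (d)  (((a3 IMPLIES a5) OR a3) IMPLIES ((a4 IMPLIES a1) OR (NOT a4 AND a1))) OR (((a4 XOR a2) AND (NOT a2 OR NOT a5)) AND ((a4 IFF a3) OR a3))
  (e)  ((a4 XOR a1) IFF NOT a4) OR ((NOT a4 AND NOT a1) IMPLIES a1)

(a) disagrees with φ on (0,0,0,0,1) (formula → 1, table → 0); rule it out.
(c) disagrees with φ on (0,0,0,0,1) (formula → 1, table → 0); rule it out.
(d) disagrees with φ on (0,0,0,0,1) (formula → 1, table → 0); rule it out.
(e) disagrees with φ on (0,0,0,0,0) (formula → 0, table → 1); rule it out.
Only (b) survives; checking it on all 32 rows confirms it matches φ.

b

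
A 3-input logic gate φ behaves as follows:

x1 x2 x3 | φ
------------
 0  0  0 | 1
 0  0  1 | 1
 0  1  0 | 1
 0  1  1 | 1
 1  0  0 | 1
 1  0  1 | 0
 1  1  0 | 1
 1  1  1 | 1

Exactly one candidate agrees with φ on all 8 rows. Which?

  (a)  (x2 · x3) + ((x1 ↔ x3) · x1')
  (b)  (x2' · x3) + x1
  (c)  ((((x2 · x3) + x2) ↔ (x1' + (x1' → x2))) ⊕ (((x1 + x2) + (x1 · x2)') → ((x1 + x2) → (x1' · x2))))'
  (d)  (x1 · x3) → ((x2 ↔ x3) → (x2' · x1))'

d

(a): at (0,0,1) it gives 0, but φ = 1 — eliminated.
(b): at (0,0,0) it gives 0, but φ = 1 — eliminated.
(c): at (0,0,0) it gives 0, but φ = 1 — eliminated.
Only (d) survives; checking it on all 8 rows confirms it matches φ.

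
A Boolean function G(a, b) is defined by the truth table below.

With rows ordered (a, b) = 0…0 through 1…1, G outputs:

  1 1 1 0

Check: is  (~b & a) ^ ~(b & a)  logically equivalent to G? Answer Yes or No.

Check the formula against G row by row:
  a=0, b=0: formula gives 1, G = 1 ✓
  a=0, b=1: formula gives 1, G = 1 ✓
  a=1, b=0: formula gives 0, but G = 1 ✗
Since they disagree at (1,0), the expression is not a correct formula for G.

No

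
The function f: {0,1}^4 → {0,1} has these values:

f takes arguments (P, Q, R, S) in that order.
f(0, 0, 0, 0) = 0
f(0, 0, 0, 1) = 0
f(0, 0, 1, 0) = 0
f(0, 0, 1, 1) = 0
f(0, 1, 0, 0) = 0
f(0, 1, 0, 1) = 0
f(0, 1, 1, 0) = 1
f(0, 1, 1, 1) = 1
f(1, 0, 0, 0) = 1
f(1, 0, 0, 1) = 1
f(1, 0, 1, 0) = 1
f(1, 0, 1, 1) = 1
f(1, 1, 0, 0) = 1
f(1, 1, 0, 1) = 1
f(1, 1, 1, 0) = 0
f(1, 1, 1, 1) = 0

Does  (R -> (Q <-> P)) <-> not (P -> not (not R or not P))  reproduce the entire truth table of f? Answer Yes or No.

Yes

Check the formula against f row by row:
  P=0, Q=0, R=0, S=0: formula gives 0, f = 0 ✓
  P=0, Q=0, R=0, S=1: formula gives 0, f = 0 ✓
  P=0, Q=0, R=1, S=0: formula gives 0, f = 0 ✓
  P=0, Q=0, R=1, S=1: formula gives 0, f = 0 ✓
  … (the remaining 12 rows also agree.)
Every row agrees, so the formula is equivalent.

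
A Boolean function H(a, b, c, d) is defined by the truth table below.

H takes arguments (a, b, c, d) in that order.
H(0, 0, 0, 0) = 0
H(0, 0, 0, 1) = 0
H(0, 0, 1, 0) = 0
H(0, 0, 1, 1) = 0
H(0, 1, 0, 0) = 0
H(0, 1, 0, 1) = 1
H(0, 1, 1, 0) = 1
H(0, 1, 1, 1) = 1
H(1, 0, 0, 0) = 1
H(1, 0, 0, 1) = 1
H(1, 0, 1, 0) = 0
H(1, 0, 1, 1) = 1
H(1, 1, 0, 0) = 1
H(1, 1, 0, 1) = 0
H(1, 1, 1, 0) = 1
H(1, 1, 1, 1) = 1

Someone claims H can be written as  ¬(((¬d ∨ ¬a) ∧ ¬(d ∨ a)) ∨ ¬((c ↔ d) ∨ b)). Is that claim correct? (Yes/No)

Check the formula against H row by row:
  a=0, b=0, c=0, d=0: formula gives 0, H = 0 ✓
  a=0, b=0, c=0, d=1: formula gives 0, H = 0 ✓
  a=0, b=0, c=1, d=0: formula gives 0, H = 0 ✓
  a=0, b=0, c=1, d=1: formula gives 1, but H = 0 ✗
Row (0,0,1,1) is a counterexample, so the formula is not equivalent to H.

No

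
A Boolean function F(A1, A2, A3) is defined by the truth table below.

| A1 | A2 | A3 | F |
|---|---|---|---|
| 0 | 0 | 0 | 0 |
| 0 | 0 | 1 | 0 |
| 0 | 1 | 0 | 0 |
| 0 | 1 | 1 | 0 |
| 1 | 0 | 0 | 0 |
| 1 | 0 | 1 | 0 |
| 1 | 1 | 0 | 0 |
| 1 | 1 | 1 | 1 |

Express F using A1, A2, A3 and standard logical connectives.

The output is 1 only when every input is 1 — the AND of all inputs.

F(A1, A2, A3) = (A1 ∧ A2) ∧ A3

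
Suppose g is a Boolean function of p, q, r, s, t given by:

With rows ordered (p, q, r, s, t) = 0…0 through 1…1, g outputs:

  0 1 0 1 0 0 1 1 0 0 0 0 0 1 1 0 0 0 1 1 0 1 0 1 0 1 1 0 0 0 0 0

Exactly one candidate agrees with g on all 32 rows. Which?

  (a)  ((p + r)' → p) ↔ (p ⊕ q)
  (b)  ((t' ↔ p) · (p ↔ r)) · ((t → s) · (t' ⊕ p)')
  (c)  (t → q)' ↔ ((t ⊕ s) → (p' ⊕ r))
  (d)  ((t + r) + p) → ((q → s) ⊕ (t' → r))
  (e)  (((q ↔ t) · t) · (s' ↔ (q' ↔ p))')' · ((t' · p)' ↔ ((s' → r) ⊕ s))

(a): at (0,0,0,0,0) it gives 1, but g = 0 — eliminated.
(b): at (0,0,0,0,1) it gives 0, but g = 1 — eliminated.
(d): at (0,0,0,0,0) it gives 1, but g = 0 — eliminated.
(e): at (0,0,0,0,1) it gives 0, but g = 1 — eliminated.
Only (c) survives; checking it on all 32 rows confirms it matches g.

c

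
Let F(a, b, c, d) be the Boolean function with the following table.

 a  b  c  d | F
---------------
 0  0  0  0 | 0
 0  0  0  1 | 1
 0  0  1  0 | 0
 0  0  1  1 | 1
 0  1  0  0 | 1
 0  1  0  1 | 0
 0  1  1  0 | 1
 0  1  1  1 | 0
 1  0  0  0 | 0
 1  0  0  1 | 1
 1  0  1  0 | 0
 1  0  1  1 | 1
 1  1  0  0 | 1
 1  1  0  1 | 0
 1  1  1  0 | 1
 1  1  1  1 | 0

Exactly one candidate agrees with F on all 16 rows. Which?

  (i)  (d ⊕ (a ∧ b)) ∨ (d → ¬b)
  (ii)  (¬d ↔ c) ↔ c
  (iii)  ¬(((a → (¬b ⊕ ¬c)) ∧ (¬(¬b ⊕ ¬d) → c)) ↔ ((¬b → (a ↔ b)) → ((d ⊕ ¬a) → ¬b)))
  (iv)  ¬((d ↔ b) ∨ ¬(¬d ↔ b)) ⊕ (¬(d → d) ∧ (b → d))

iv

(i): at (0,0,0,0) it gives 1, but F = 0 — eliminated.
(ii): at (0,0,0,0) it gives 1, but F = 0 — eliminated.
(iii): at (0,0,0,0) it gives 1, but F = 0 — eliminated.
Only (iv) survives; checking it on all 16 rows confirms it matches F.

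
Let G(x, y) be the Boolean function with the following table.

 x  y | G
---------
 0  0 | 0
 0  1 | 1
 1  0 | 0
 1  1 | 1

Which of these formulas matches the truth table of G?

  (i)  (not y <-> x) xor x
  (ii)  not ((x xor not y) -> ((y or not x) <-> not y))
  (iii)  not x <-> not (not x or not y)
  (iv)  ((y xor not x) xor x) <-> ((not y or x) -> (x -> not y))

(ii) disagrees with G on (0,1) (formula → 0, table → 1); rule it out.
(iii) disagrees with G on (0,1) (formula → 0, table → 1); rule it out.
(iv) disagrees with G on (0,0) (formula → 1, table → 0); rule it out.
(i) is the remaining candidate, and it agrees with G on all 4 inputs.

i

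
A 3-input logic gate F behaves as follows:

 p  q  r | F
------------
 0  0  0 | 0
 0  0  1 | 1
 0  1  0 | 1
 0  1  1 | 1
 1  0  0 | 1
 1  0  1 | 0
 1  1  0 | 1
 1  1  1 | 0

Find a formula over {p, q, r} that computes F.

F is 0 on only 3 rows — (0,0,0), (1,0,1), (1,1,1). Writing each as a minterm (¬p·¬q·¬r, p·¬q·r, p·q·r) and OR-ing them characterizes exactly where F=0, so F is the negation of that disjunction.

F(p, q, r) = ((((p' · q') · r') + ((p · q') · r)) + ((p · q) · r))'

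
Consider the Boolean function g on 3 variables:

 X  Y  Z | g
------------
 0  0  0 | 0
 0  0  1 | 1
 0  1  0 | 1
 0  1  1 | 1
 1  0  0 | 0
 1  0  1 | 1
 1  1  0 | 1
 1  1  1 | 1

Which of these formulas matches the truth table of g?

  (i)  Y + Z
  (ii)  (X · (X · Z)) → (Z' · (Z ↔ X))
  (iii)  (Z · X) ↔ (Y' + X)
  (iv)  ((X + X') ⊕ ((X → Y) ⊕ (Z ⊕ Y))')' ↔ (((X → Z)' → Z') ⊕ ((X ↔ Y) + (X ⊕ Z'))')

(ii) fails at (0,0,0): the formula yields 1, g is 0.
(iii) fails at (0,0,1): the formula yields 0, g is 1.
(iv) fails at (1,0,1): the formula yields 0, g is 1.
That leaves (i). Evaluating it on every row reproduces the table of g exactly.

i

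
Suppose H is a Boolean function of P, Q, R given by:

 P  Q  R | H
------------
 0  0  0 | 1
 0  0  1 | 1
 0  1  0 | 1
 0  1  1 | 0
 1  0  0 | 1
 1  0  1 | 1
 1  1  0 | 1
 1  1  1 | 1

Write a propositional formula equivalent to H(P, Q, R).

H(P, Q, R) = ¬((¬P ∧ Q) ∧ R)

H is 0 on exactly one input, (0,1,1), whose minterm is ¬P·Q·R. So H is the negation of that single conjunction.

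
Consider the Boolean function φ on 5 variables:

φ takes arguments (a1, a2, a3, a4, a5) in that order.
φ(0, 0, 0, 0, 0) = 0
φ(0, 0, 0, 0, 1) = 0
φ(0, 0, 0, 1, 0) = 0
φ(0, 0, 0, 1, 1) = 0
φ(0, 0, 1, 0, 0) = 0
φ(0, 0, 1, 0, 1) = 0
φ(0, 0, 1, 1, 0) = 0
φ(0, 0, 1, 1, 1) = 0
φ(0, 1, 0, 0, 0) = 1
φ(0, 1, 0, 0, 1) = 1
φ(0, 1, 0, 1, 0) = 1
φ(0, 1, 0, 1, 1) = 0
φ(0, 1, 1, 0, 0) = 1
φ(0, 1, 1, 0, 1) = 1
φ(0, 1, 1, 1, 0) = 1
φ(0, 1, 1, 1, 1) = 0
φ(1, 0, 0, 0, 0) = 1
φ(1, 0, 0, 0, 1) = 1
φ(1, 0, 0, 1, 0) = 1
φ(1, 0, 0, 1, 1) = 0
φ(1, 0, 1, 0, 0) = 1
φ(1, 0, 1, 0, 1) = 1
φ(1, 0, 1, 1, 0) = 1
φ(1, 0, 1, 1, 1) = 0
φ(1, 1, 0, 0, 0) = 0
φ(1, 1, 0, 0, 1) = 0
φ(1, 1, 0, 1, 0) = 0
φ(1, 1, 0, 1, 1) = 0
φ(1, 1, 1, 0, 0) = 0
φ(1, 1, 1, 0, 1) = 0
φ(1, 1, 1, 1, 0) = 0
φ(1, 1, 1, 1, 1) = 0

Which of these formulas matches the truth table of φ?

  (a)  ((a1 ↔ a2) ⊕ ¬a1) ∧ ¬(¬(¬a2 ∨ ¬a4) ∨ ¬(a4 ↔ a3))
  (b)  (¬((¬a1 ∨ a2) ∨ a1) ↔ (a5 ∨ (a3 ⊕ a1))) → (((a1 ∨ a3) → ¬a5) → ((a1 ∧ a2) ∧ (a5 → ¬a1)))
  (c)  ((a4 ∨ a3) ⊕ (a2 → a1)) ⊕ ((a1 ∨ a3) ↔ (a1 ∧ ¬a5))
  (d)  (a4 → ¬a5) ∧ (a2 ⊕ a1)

(a): at (0,1,0,1,0) it gives 0, but φ = 1 — eliminated.
(b): at (0,0,0,0,1) it gives 1, but φ = 0 — eliminated.
(c): at (0,0,0,1,0) it gives 1, but φ = 0 — eliminated.
That leaves (d). Evaluating it on every row reproduces the table of φ exactly.

d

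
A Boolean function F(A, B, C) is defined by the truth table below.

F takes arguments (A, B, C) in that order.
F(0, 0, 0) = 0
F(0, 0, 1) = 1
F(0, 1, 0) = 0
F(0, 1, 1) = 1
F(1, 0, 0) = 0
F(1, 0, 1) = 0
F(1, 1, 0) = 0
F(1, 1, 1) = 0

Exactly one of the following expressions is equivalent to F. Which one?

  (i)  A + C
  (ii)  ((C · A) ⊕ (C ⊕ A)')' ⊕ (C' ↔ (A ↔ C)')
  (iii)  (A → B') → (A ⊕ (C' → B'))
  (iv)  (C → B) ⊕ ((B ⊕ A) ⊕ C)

(i) fails at (1,0,0): the formula yields 1, F is 0.
(iii) fails at (0,0,0): the formula yields 1, F is 0.
(iv) fails at (0,0,0): the formula yields 1, F is 0.
Only (ii) survives; checking it on all 8 rows confirms it matches F.

ii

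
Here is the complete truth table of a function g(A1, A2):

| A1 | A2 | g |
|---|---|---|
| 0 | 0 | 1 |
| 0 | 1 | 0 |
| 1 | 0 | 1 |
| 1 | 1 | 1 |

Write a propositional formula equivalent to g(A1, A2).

g(A1, A2) = A2 -> A1

This is A2 → A1 (false only at 0,1).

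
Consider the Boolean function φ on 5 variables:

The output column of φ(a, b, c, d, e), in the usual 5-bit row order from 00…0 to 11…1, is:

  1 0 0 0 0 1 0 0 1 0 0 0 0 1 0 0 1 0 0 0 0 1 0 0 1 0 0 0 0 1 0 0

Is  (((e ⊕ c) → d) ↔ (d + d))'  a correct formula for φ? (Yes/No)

Yes

Evaluate (((e ⊕ c) → d) ↔ (d + d))' on each row and compare to φ:
  a=0, b=0, c=0, d=0, e=0: formula gives 1, φ = 1 ✓
  a=0, b=0, c=0, d=0, e=1: formula gives 0, φ = 0 ✓
  a=0, b=0, c=0, d=1, e=0: formula gives 0, φ = 0 ✓
  a=0, b=0, c=0, d=1, e=1: formula gives 0, φ = 0 ✓
  … (the remaining 28 rows also agree.)
Every row agrees, so the formula is equivalent.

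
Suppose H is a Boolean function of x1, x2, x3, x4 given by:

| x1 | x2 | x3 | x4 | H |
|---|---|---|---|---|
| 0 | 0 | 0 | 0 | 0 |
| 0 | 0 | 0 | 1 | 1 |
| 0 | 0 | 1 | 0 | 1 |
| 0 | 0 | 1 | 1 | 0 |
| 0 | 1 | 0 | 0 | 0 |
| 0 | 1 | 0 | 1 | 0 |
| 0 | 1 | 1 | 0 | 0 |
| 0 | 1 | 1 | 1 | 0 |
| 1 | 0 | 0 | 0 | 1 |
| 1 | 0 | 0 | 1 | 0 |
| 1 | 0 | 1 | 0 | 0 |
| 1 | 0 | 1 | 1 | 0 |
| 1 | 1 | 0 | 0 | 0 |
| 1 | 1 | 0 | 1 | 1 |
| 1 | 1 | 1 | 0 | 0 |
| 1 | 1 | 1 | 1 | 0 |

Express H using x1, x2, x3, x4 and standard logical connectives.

H(x1, x2, x3, x4) = (((((not x1 and not x2) and not x3) and x4) or (((not x1 and not x2) and x3) and not x4)) or (((x1 and not x2) and not x3) and not x4)) or (((x1 and x2) and not x3) and x4)

Collect the rows where H=1 — (0,0,0,1), (0,0,1,0), (1,0,0,0), (1,1,0,1) — and write one minterm per row: ¬x1·¬x2·¬x3·x4, ¬x1·¬x2·x3·¬x4, x1·¬x2·¬x3·¬x4, x1·x2·¬x3·x4. Their union (logical OR) reproduces the table exactly.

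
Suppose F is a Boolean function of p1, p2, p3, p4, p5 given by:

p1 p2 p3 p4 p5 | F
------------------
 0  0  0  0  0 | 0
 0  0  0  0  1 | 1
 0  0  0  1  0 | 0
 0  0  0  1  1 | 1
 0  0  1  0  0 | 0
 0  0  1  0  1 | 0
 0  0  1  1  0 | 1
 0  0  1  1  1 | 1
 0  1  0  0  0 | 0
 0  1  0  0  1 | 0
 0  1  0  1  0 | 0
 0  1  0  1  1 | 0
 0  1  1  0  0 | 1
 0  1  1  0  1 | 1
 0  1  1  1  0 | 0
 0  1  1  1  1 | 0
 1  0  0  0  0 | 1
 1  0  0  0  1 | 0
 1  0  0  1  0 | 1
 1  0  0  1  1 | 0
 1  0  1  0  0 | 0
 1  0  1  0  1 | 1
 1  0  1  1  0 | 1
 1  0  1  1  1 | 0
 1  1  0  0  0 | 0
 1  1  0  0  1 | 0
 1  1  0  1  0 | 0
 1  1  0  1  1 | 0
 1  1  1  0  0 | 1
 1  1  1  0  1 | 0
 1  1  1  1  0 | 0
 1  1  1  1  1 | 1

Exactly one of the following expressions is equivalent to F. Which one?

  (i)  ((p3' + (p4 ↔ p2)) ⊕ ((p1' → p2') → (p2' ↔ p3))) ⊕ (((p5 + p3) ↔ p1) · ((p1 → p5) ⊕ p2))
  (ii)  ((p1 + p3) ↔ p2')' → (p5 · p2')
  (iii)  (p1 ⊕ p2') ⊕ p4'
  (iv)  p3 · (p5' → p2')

i

(ii): at (0,0,1,0,0) it gives 1, but F = 0 — eliminated.
(iii): at (0,0,0,0,1) it gives 0, but F = 1 — eliminated.
(iv): at (0,0,0,0,1) it gives 0, but F = 1 — eliminated.
(i) is the remaining candidate, and it agrees with F on all 32 inputs.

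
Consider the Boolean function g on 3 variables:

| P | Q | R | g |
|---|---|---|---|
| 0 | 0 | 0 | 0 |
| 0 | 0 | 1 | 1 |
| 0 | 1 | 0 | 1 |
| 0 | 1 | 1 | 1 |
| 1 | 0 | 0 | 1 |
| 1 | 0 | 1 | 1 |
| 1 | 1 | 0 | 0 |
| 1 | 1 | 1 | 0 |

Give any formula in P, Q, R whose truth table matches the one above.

g is 0 on only 3 rows — (0,0,0), (1,1,0), (1,1,1). Writing each as a minterm (¬P·¬Q·¬R, P·Q·¬R, P·Q·R) and OR-ing them characterizes exactly where g=0, so g is the negation of that disjunction.

g(P, Q, R) = not ((((not P and not Q) and not R) or ((P and Q) and not R)) or ((P and Q) and R))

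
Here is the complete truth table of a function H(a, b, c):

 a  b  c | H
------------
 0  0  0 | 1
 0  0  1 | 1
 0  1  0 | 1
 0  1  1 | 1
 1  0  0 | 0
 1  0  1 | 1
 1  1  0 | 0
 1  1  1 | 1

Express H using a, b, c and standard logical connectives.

H(a, b, c) = (((a · b') · c') + ((a · b) · c'))'

The 0-rows are (1,0,0), (1,1,0). Take each as a conjunction (a·¬b·¬c, a·b·¬c), form their disjunction, and complement — that gives a formula that is 1 everywhere H is.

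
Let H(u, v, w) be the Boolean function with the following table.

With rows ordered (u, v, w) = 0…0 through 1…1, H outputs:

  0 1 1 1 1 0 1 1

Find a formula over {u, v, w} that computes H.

H is 0 on only 2 rows — (0,0,0), (1,0,1). Writing each as a minterm (¬u·¬v·¬w, u·¬v·w) and OR-ing them characterizes exactly where H=0, so H is the negation of that disjunction.

H(u, v, w) = ~(((~u & ~v) & ~w) | ((u & ~v) & w))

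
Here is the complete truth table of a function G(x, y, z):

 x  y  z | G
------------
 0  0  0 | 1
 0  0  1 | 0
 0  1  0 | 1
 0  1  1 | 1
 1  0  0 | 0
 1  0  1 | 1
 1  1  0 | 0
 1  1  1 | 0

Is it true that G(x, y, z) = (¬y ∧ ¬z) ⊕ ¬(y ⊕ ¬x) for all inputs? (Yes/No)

Test each input against both G and the formula:
  x=0, y=0, z=0: formula gives 1, G = 1 ✓
  x=0, y=0, z=1: formula gives 0, G = 0 ✓
  x=0, y=1, z=0: formula gives 1, G = 1 ✓
  x=0, y=1, z=1: formula gives 1, G = 1 ✓
  x=1, y=0, z=0: formula gives 0, G = 0 ✓
  … (the remaining 3 rows also agree.)
Every row agrees, so the formula is equivalent.

Yes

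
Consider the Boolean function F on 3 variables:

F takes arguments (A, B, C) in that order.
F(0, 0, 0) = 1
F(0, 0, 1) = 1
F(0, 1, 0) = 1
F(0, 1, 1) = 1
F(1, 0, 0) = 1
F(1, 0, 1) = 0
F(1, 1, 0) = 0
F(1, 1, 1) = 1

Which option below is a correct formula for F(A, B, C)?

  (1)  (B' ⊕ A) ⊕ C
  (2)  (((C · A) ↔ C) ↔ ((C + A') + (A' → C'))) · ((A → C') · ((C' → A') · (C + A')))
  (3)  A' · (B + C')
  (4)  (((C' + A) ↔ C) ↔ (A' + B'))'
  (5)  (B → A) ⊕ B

4

(1): at (0,0,1) it gives 0, but F = 1 — eliminated.
(2): at (0,0,1) it gives 0, but F = 1 — eliminated.
(3): at (0,0,1) it gives 0, but F = 1 — eliminated.
(5): at (1,0,1) it gives 1, but F = 0 — eliminated.
Only (4) survives; checking it on all 8 rows confirms it matches F.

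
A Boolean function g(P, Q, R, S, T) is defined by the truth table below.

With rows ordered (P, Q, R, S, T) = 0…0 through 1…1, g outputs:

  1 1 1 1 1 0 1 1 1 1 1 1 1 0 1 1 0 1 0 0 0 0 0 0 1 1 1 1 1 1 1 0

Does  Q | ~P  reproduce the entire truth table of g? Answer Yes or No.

Check the formula against g row by row:
  P=0, Q=0, R=0, S=0, T=0: formula gives 1, g = 1 ✓
  P=0, Q=0, R=0, S=0, T=1: formula gives 1, g = 1 ✓
  P=0, Q=0, R=0, S=1, T=0: formula gives 1, g = 1 ✓
  P=0, Q=0, R=0, S=1, T=1: formula gives 1, g = 1 ✓
  …
  P=0, Q=0, R=1, S=0, T=1: formula gives 1, but g = 0 ✗
A single disagreement suffices: at (0,0,1,0,1) they differ, so the formula does not compute g.

No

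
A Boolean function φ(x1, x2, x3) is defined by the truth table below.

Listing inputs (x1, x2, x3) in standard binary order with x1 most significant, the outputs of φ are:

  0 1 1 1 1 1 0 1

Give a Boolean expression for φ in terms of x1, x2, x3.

There are just 2 zero rows: (0,0,0), (1,1,0). Their minterms are ¬x1·¬x2·¬x3, x1·x2·¬x3; the OR of those covers precisely the 0-outputs, and negating it yields φ.

φ(x1, x2, x3) = ~(((~x1 & ~x2) & ~x3) | ((x1 & x2) & ~x3))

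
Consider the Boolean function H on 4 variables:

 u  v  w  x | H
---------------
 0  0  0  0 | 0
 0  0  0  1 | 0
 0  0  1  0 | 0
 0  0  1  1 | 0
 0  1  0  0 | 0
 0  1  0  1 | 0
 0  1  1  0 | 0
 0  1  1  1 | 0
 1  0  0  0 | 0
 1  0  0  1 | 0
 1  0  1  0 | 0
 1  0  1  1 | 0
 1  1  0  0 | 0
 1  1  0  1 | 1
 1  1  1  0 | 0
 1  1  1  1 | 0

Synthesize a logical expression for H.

Only row (1,1,0,1) gives 1. That row's minterm u·v·¬w·x is H directly.

H(u, v, w, x) = ((u · v) · w') · x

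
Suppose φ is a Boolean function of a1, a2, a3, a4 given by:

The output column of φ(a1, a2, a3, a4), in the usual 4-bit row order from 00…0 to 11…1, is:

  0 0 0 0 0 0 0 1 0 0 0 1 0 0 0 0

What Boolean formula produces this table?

φ(a1, a2, a3, a4) = (((~a1 & a2) & a3) & a4) | (((a1 & ~a2) & a3) & a4)

φ=1 on 2 inputs: (0,1,1,1), (1,0,1,1). Reading each as a conjunction of literals (¬a1·a2·a3·a4, a1·¬a2·a3·a4) and taking the OR gives the canonical DNF.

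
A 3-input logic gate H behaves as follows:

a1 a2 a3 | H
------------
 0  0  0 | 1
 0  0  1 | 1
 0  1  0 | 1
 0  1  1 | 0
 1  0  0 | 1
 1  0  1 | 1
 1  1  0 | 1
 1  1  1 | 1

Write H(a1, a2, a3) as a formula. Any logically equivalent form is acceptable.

H(a1, a2, a3) = ~((~a1 & a2) & a3)

H is 0 on exactly one input, (0,1,1), whose minterm is ¬a1·a2·a3. So H is the negation of that single conjunction.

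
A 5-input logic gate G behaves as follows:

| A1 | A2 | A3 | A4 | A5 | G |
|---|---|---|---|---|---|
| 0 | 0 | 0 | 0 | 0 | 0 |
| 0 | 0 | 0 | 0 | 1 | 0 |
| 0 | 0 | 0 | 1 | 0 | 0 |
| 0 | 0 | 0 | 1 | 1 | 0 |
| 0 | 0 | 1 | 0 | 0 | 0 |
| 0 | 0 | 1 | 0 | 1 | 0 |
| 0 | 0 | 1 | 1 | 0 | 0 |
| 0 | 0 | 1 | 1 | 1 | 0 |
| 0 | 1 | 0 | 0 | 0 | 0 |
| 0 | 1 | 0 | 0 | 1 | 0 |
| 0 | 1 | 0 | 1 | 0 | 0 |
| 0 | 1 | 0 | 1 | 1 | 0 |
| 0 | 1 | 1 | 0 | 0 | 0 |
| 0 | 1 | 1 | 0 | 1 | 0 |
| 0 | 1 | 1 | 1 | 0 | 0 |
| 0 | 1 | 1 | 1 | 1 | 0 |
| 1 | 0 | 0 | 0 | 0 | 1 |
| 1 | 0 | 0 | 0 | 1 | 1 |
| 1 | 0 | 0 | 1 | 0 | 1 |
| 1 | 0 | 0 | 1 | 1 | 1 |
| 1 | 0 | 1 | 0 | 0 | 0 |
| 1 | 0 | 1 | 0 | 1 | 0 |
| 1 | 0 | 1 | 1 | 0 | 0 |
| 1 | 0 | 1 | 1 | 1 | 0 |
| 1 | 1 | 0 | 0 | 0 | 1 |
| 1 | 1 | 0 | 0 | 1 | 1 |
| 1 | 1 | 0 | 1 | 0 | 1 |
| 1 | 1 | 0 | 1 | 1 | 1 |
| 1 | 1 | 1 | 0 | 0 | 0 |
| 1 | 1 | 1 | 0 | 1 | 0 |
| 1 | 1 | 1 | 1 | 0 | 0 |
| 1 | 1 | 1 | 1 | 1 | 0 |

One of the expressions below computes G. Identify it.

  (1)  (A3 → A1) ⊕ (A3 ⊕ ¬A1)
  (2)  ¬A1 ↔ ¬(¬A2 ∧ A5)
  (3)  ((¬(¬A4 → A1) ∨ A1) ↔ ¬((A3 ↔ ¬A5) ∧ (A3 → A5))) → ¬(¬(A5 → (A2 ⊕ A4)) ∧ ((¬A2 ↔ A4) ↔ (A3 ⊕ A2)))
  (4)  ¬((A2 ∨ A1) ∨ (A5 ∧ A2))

(2) fails at (0,0,0,0,0): the formula yields 1, G is 0.
(3) fails at (0,0,0,0,0): the formula yields 1, G is 0.
(4) fails at (0,0,0,0,0): the formula yields 1, G is 0.
Only (1) survives; checking it on all 32 rows confirms it matches G.

1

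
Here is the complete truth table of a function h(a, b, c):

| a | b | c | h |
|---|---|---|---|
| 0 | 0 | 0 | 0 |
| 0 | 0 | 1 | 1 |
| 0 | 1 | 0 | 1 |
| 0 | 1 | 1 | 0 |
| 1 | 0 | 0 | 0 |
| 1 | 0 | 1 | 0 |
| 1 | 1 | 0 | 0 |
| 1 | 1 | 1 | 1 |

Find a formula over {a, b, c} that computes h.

The 1-rows are (0,0,1), (0,1,0), (1,1,1). Each contributes one minterm — ¬a·¬b·c; ¬a·b·¬c; a·b·c — and their disjunction is a sum-of-products form of h.

h(a, b, c) = (((a' · b') · c) + ((a' · b) · c')) + ((a · b) · c)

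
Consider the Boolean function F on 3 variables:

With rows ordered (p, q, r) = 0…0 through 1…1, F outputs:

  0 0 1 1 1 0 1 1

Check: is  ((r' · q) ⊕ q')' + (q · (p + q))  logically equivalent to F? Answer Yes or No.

No

Evaluate ((r' · q) ⊕ q')' + (q · (p + q)) on each row and compare to F:
  p=0, q=0, r=0: formula gives 0, F = 0 ✓
  p=0, q=0, r=1: formula gives 0, F = 0 ✓
  p=0, q=1, r=0: formula gives 1, F = 1 ✓
  p=0, q=1, r=1: formula gives 1, F = 1 ✓
  p=1, q=0, r=0: formula gives 0, but F = 1 ✗
Row (1,0,0) is a counterexample, so the formula is not equivalent to F.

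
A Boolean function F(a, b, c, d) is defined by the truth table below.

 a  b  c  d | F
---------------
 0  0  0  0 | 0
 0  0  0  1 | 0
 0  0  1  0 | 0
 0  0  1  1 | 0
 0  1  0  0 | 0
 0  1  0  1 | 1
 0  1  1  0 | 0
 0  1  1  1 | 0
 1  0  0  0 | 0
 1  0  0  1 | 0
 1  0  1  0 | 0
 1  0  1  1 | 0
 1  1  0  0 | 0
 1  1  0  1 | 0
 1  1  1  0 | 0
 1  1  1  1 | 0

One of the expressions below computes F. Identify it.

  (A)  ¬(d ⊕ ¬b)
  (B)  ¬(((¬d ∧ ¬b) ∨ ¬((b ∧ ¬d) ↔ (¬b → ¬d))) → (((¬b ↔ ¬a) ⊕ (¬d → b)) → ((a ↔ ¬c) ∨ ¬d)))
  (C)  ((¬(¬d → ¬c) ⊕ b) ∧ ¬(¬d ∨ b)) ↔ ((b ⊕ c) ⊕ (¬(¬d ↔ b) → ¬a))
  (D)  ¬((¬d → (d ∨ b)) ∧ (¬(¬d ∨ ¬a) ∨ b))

(A): at (0,0,0,1) it gives 1, but F = 0 — eliminated.
(C): at (0,0,1,0) it gives 1, but F = 0 — eliminated.
(D): at (0,0,0,0) it gives 1, but F = 0 — eliminated.
That leaves (B). Evaluating it on every row reproduces the table of F exactly.

B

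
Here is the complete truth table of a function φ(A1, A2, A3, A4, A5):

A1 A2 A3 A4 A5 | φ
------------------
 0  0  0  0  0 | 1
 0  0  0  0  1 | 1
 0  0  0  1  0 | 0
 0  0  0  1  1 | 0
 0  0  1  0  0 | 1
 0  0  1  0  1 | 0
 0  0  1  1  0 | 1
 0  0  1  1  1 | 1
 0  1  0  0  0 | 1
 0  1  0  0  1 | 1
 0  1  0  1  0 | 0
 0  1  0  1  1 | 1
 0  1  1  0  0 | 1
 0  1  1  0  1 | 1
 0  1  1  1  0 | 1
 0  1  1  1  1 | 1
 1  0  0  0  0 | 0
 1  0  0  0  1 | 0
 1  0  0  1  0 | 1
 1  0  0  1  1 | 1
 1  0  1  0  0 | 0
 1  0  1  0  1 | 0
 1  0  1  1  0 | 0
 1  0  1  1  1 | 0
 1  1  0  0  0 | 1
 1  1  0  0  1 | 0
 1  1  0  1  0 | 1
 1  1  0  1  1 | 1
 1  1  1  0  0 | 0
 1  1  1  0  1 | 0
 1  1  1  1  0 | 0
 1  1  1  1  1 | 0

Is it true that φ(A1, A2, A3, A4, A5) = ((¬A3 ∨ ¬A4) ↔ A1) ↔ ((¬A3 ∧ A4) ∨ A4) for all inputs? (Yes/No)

No

Test each input against both φ and the formula:
  A1=0, A2=0, A3=0, A4=0, A5=0: formula gives 1, φ = 1 ✓
  A1=0, A2=0, A3=0, A4=0, A5=1: formula gives 1, φ = 1 ✓
  A1=0, A2=0, A3=0, A4=1, A5=0: formula gives 0, φ = 0 ✓
  A1=0, A2=0, A3=0, A4=1, A5=1: formula gives 0, φ = 0 ✓
  …
  A1=0, A2=0, A3=1, A4=0, A5=1: formula gives 1, but φ = 0 ✗
Row (0,0,1,0,1) is a counterexample, so the formula is not equivalent to φ.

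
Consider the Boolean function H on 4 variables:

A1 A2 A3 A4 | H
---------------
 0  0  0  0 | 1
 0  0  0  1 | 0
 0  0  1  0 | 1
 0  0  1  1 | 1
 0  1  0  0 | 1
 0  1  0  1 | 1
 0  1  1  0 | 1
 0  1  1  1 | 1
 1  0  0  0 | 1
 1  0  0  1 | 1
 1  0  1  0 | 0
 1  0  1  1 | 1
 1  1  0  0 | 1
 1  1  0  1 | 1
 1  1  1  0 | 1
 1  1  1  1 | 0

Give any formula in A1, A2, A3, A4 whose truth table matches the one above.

H(A1, A2, A3, A4) = ¬(((((¬A1 ∧ ¬A2) ∧ ¬A3) ∧ A4) ∨ (((A1 ∧ ¬A2) ∧ A3) ∧ ¬A4)) ∨ (((A1 ∧ A2) ∧ A3) ∧ A4))

There are just 3 zero rows: (0,0,0,1), (1,0,1,0), (1,1,1,1). Their minterms are ¬A1·¬A2·¬A3·A4, A1·¬A2·A3·¬A4, A1·A2·A3·A4; the OR of those covers precisely the 0-outputs, and negating it yields H.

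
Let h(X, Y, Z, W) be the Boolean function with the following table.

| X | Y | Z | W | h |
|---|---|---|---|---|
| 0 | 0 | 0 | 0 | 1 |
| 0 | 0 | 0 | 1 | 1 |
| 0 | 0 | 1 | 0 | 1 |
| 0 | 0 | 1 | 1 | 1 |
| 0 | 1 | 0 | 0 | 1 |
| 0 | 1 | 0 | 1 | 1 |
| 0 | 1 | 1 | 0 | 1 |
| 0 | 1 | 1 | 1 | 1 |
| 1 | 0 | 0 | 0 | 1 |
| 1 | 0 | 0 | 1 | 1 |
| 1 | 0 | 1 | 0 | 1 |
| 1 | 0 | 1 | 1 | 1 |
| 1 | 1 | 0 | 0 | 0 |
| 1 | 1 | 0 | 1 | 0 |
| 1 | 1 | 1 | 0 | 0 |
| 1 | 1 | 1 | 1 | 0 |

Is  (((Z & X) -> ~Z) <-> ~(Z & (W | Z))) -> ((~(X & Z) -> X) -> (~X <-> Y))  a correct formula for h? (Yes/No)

Yes

Check the formula against h row by row:
  X=0, Y=0, Z=0, W=0: formula gives 1, h = 1 ✓
  X=0, Y=0, Z=0, W=1: formula gives 1, h = 1 ✓
  X=0, Y=0, Z=1, W=0: formula gives 1, h = 1 ✓
  X=0, Y=0, Z=1, W=1: formula gives 1, h = 1 ✓
  …and likewise for the remaining 12 rows.
All 16 rows match — the expression computes h exactly.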